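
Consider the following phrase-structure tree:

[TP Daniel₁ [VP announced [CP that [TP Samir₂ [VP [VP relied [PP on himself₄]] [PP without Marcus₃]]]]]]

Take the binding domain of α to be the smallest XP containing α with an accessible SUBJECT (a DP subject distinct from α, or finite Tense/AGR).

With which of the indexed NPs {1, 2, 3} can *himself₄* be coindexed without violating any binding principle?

{2}

*himself* is an anaphor, so Principle A applies: it must be bound in its binding domain.
Binding domain of *himself₄*: the embedded TP, whose subject is Samir₂.
*Daniel₁* c-commands the anaphor but is outside its binding domain → cannot satisfy Principle A.
*Samir₂* c-commands the anaphor within its binding domain → licit binder.
*Marcus₃* does not c-command the anaphor → cannot bind it.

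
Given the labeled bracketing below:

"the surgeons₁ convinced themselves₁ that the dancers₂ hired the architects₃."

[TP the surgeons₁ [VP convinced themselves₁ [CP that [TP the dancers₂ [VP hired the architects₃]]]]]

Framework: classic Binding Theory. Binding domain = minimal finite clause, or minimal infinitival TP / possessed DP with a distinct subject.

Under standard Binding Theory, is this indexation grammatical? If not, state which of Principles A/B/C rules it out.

The two coindexed NPs are *the surgeons₁* and *themselves₁*.
*themselves₁* is an anaphor; its binding domain is the matrix TP, whose subject is the surgeons₁. *the surgeons₁* c-commands it within that domain and shares its index, so Principle A is satisfied.
*the surgeons₁* is an R-expression; *themselves₁* does not c-command it, and no other NP shares its index, so Principle C is satisfied.
All principles are respected.

grammatical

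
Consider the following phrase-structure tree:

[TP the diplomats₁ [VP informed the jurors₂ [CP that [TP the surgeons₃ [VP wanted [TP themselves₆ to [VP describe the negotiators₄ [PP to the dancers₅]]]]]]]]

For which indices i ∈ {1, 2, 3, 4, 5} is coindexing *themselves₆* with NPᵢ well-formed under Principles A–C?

*themselves* is an anaphor, so Principle A applies: it must be bound in its binding domain.
Binding domain of *themselves₆*: the embedded TP, whose subject is the surgeons₃.
*the diplomats₁* c-commands the anaphor but is outside its binding domain → cannot satisfy Principle A.
*the jurors₂* c-commands the anaphor but is outside its binding domain → cannot satisfy Principle A.
*the surgeons₃* c-commands the anaphor within its binding domain → licit binder.
*the negotiators₄* does not c-command the anaphor → cannot bind it.
*the dancers₅* does not c-command the anaphor → cannot bind it.

{3}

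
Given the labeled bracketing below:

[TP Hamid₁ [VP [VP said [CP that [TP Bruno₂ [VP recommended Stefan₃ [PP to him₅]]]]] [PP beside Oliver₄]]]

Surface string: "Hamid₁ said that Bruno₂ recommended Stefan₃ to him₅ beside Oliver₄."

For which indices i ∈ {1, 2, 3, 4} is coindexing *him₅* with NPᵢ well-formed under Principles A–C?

*him* is a pronoun, so Principle B applies: it must be free in its binding domain.
Binding domain of *him₅*: the embedded TP, whose subject is Bruno₂.
*Hamid₁* c-commands the pronoun but from outside its binding domain, and is not c-commanded by it → coindexation permitted.
*Bruno₂* c-commands the pronoun within its binding domain → coindexation would violate Principle B.
*Stefan₃* c-commands the pronoun within its binding domain → coindexation would violate Principle B.
*Oliver₄* and the pronoun do not c-command one another → neither Principle B nor Principle C is at stake; coindexation permitted.

{1, 4}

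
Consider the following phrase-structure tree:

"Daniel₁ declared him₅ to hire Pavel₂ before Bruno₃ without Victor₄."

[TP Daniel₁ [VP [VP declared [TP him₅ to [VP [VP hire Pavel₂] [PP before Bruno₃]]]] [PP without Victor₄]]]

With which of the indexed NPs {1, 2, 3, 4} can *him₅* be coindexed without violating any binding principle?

*him* is a pronoun, so Principle B applies: it must be free in its binding domain.
Binding domain of *him₅*: the matrix TP, whose subject is Daniel₁.
*Daniel₁* c-commands the pronoun within its binding domain → coindexation would violate Principle B.
*Pavel₂*: the pronoun c-commands this R-expression → coindexation would violate Principle C on *Pavel₂*.
*Bruno₃*: the pronoun c-commands this R-expression → coindexation would violate Principle C on *Bruno₃*.
*Victor₄* and the pronoun do not c-command one another → neither Principle B nor Principle C is at stake; coindexation permitted.

{4}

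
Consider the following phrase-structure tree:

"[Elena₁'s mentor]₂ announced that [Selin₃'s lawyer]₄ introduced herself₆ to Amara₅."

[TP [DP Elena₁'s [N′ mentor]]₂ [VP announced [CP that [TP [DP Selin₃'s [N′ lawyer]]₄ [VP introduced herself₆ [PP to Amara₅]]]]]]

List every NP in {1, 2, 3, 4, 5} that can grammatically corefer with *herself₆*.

*herself* is an anaphor, so Principle A applies: it must be bound in its binding domain.
Binding domain of *herself₆*: the embedded TP, whose subject is [Selin₃'s lawyer]₄.
*Elena₁* does not c-command the anaphor → cannot bind it.
*[Elena₁'s mentor]₂* c-commands the anaphor but is outside its binding domain → cannot satisfy Principle A.
*Selin₃* does not c-command the anaphor → cannot bind it.
*[Selin₃'s lawyer]₄* c-commands the anaphor within its binding domain → licit binder.
*Amara₅* does not c-command the anaphor → cannot bind it.

{4}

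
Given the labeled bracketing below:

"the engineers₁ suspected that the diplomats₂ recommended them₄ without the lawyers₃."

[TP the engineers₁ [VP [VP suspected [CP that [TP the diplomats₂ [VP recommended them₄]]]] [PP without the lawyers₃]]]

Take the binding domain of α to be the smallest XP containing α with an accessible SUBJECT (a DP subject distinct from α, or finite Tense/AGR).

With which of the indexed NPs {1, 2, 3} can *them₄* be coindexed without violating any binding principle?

{1, 3}

*them* is a pronoun, so Principle B applies: it must be free in its binding domain.
Binding domain of *them₄*: the embedded TP, whose subject is the diplomats₂.
*the engineers₁* c-commands the pronoun but from outside its binding domain, and is not c-commanded by it → coindexation permitted.
*the diplomats₂* c-commands the pronoun within its binding domain → coindexation would violate Principle B.
*the lawyers₃* and the pronoun do not c-command one another → neither Principle B nor Principle C is at stake; coindexation permitted.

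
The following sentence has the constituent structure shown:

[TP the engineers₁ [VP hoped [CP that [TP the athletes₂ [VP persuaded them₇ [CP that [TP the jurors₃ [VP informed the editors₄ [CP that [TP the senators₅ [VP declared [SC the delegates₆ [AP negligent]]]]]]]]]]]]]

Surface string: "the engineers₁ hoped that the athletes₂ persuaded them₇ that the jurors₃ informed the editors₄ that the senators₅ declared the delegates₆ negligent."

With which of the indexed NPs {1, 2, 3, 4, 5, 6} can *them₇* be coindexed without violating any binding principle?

*them* is a pronoun, so Principle B applies: it must be free in its binding domain.
Binding domain of *them₇*: the embedded TP, whose subject is the athletes₂.
*the engineers₁* c-commands the pronoun but from outside its binding domain, and is not c-commanded by it → coindexation permitted.
*the athletes₂* c-commands the pronoun within its binding domain → coindexation would violate Principle B.
*the jurors₃*: the pronoun c-commands this R-expression → coindexation would violate Principle C on *the jurors₃*.
*the editors₄*: the pronoun c-commands this R-expression → coindexation would violate Principle C on *the editors₄*.
*the senators₅*: the pronoun c-commands this R-expression → coindexation would violate Principle C on *the senators₅*.
*the delegates₆*: the pronoun c-commands this R-expression → coindexation would violate Principle C on *the delegates₆*.

{1}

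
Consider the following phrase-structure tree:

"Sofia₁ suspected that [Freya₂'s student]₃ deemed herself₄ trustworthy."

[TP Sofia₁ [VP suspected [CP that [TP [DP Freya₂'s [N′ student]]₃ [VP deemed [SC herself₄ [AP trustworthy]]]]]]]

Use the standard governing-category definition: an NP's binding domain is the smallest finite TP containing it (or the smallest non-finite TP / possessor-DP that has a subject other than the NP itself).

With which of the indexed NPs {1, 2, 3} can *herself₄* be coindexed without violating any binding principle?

{3}

*herself* is an anaphor, so Principle A applies: it must be bound in its binding domain.
Binding domain of *herself₄*: the embedded TP, whose subject is [Freya₂'s student]₃.
*Sofia₁* c-commands the anaphor but is outside its binding domain → cannot satisfy Principle A.
*Freya₂* does not c-command the anaphor → cannot bind it.
*[Freya₂'s student]₃* c-commands the anaphor within its binding domain → licit binder.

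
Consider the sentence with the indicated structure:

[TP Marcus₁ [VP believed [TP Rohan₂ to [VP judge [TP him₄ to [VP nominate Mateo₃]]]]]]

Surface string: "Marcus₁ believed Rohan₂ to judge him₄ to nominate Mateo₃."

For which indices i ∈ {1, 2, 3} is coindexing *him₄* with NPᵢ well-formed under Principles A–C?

{1}

*him* is a pronoun, so Principle B applies: it must be free in its binding domain.
Binding domain of *him₄*: the embedded TP, whose subject is Rohan₂.
*Marcus₁* c-commands the pronoun but from outside its binding domain, and is not c-commanded by it → coindexation permitted.
*Rohan₂* c-commands the pronoun within its binding domain → coindexation would violate Principle B.
*Mateo₃*: the pronoun c-commands this R-expression → coindexation would violate Principle C on *Mateo₃*.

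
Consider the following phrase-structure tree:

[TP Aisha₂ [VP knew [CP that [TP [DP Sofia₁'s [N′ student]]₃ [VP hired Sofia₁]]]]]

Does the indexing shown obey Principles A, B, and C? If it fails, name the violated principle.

The two coindexed NPs are *Sofia₁* and *Sofia₁*.
*Sofia₁* is an R-expression; no coindexed NP c-commands it, so Principle C holds.
*Sofia₁* is an R-expression; *Sofia₁* does not c-command it, and no other NP shares its index, so Principle C is satisfied.
All principles are respected.

grammatical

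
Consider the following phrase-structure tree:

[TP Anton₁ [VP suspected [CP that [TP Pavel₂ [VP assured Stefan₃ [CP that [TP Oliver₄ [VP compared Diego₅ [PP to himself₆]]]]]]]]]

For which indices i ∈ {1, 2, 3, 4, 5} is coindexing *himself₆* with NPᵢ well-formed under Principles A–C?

*himself* is an anaphor, so Principle A applies: it must be bound in its binding domain.
Binding domain of *himself₆*: the embedded TP, whose subject is Oliver₄.
*Anton₁* c-commands the anaphor but is outside its binding domain → cannot satisfy Principle A.
*Pavel₂* c-commands the anaphor but is outside its binding domain → cannot satisfy Principle A.
*Stefan₃* c-commands the anaphor but is outside its binding domain → cannot satisfy Principle A.
*Oliver₄* c-commands the anaphor within its binding domain → licit binder.
*Diego₅* c-commands the anaphor within its binding domain → licit binder.

{4, 5}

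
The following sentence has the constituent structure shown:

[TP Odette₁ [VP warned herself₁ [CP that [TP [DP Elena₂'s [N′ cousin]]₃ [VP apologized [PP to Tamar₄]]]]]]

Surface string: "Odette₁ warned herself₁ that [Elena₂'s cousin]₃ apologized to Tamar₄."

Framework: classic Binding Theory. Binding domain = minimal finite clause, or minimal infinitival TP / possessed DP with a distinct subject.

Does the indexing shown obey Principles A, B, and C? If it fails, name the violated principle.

The two coindexed NPs are *Odette₁* and *herself₁*.
*herself₁* is an anaphor; its binding domain is the matrix TP, whose subject is Odette₁. *Odette₁* c-commands it within that domain and shares its index, so Principle A is satisfied.
*Odette₁* is an R-expression; *herself₁* does not c-command it, and no other NP shares its index, so Principle C is satisfied.
All principles are respected.

grammatical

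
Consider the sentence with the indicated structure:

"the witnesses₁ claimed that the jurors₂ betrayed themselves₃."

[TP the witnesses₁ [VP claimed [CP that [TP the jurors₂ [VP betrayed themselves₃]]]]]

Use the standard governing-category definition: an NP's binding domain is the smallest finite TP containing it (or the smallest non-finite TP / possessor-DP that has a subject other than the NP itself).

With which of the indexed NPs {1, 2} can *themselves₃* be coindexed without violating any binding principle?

{2}

*themselves* is an anaphor, so Principle A applies: it must be bound in its binding domain.
Binding domain of *themselves₃*: the embedded TP, whose subject is the jurors₂.
*the witnesses₁* c-commands the anaphor but is outside its binding domain → cannot satisfy Principle A.
*the jurors₂* c-commands the anaphor within its binding domain → licit binder.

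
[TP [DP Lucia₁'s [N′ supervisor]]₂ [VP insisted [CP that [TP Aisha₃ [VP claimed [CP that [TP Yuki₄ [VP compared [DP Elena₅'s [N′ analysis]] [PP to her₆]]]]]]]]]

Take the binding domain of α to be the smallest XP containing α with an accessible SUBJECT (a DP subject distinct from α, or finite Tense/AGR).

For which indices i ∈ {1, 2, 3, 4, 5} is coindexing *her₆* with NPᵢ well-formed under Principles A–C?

*her* is a pronoun, so Principle B applies: it must be free in its binding domain.
Binding domain of *her₆*: the embedded TP, whose subject is Yuki₄.
*Lucia₁* and the pronoun do not c-command one another → neither Principle B nor Principle C is at stake; coindexation permitted.
*[Lucia₁'s supervisor]₂* c-commands the pronoun but from outside its binding domain, and is not c-commanded by it → coindexation permitted.
*Aisha₃* c-commands the pronoun but from outside its binding domain, and is not c-commanded by it → coindexation permitted.
*Yuki₄* c-commands the pronoun within its binding domain → coindexation would violate Principle B.
*Elena₅* and the pronoun do not c-command one another → neither Principle B nor Principle C is at stake; coindexation permitted.

{1, 2, 3, 5}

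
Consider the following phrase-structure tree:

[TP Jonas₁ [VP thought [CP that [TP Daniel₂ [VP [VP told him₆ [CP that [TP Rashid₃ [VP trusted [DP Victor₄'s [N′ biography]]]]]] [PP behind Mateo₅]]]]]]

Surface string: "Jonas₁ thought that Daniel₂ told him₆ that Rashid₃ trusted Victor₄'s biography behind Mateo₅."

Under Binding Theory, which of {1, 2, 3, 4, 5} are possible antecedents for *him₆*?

*him* is a pronoun, so Principle B applies: it must be free in its binding domain.
Binding domain of *him₆*: the embedded TP, whose subject is Daniel₂.
*Jonas₁* c-commands the pronoun but from outside its binding domain, and is not c-commanded by it → coindexation permitted.
*Daniel₂* c-commands the pronoun within its binding domain → coindexation would violate Principle B.
*Rashid₃*: the pronoun c-commands this R-expression → coindexation would violate Principle C on *Rashid₃*.
*Victor₄*: the pronoun c-commands this R-expression → coindexation would violate Principle C on *Victor₄*.
*Mateo₅* and the pronoun do not c-command one another → neither Principle B nor Principle C is at stake; coindexation permitted.

{1, 5}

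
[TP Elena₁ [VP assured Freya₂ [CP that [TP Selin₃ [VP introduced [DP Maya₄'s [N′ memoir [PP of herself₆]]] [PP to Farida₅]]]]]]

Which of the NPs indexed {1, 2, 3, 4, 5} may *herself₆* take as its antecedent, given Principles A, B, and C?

*herself* is an anaphor, so Principle A applies: it must be bound in its binding domain.
Binding domain of *herself₆*: the possessed DP, whose subject is Maya₄.
*Elena₁* c-commands the anaphor but is outside its binding domain → cannot satisfy Principle A.
*Freya₂* c-commands the anaphor but is outside its binding domain → cannot satisfy Principle A.
*Selin₃* c-commands the anaphor but is outside its binding domain → cannot satisfy Principle A.
*Maya₄* c-commands the anaphor within its binding domain → licit binder.
*Farida₅* does not c-command the anaphor → cannot bind it.

{4}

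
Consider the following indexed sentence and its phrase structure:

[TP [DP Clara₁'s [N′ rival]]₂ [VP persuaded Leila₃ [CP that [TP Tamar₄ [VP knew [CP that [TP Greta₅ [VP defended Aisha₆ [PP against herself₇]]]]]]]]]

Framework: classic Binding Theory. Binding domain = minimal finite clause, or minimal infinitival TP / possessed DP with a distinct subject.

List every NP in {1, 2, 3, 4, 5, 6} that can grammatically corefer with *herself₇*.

{5, 6}

*herself* is an anaphor, so Principle A applies: it must be bound in its binding domain.
Binding domain of *herself₇*: the embedded TP, whose subject is Greta₅.
*Clara₁* does not c-command the anaphor → cannot bind it.
*[Clara₁'s rival]₂* c-commands the anaphor but is outside its binding domain → cannot satisfy Principle A.
*Leila₃* c-commands the anaphor but is outside its binding domain → cannot satisfy Principle A.
*Tamar₄* c-commands the anaphor but is outside its binding domain → cannot satisfy Principle A.
*Greta₅* c-commands the anaphor within its binding domain → licit binder.
*Aisha₆* c-commands the anaphor within its binding domain → licit binder.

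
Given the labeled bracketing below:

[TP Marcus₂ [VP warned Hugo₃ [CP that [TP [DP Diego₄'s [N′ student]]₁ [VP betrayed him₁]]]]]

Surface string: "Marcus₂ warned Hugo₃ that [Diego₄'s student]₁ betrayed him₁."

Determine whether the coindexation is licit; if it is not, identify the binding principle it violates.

The two coindexed NPs are *[Diego₄'s student]₁* and *him₁*.
*him₁* is a pronoun. Its binding domain is the embedded TP, whose subject is [Diego₄'s student]₁.
*[Diego₄'s student]₁* c-commands it within that domain and carries the same index.
The pronoun is locally bound → Principle B violation.

Principle B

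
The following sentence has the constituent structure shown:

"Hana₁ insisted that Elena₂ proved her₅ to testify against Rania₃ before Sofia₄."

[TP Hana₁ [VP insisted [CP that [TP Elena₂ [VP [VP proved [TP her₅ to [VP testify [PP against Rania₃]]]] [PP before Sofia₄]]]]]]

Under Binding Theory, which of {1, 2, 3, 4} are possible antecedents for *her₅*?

{1, 4}

*her* is a pronoun, so Principle B applies: it must be free in its binding domain.
Binding domain of *her₅*: the embedded TP, whose subject is Elena₂.
*Hana₁* c-commands the pronoun but from outside its binding domain, and is not c-commanded by it → coindexation permitted.
*Elena₂* c-commands the pronoun within its binding domain → coindexation would violate Principle B.
*Rania₃*: the pronoun c-commands this R-expression → coindexation would violate Principle C on *Rania₃*.
*Sofia₄* and the pronoun do not c-command one another → neither Principle B nor Principle C is at stake; coindexation permitted.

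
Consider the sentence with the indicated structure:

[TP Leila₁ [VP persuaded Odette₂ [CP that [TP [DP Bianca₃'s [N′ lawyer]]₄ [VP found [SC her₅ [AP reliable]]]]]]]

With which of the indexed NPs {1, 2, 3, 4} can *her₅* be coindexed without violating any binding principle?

*her* is a pronoun, so Principle B applies: it must be free in its binding domain.
Binding domain of *her₅*: the embedded TP, whose subject is [Bianca₃'s lawyer]₄.
*Leila₁* c-commands the pronoun but from outside its binding domain, and is not c-commanded by it → coindexation permitted.
*Odette₂* c-commands the pronoun but from outside its binding domain, and is not c-commanded by it → coindexation permitted.
*Bianca₃* and the pronoun do not c-command one another → neither Principle B nor Principle C is at stake; coindexation permitted.
*[Bianca₃'s lawyer]₄* c-commands the pronoun within its binding domain → coindexation would violate Principle B.

{1, 2, 3}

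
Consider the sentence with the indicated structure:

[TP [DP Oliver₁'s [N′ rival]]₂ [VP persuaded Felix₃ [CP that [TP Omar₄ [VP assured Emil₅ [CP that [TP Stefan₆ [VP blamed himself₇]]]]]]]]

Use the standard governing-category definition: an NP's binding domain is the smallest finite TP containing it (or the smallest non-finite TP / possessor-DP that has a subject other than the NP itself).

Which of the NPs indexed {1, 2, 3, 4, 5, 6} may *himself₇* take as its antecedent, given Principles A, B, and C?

*himself* is an anaphor, so Principle A applies: it must be bound in its binding domain.
Binding domain of *himself₇*: the embedded TP, whose subject is Stefan₆.
*Oliver₁* does not c-command the anaphor → cannot bind it.
*[Oliver₁'s rival]₂* c-commands the anaphor but is outside its binding domain → cannot satisfy Principle A.
*Felix₃* c-commands the anaphor but is outside its binding domain → cannot satisfy Principle A.
*Omar₄* c-commands the anaphor but is outside its binding domain → cannot satisfy Principle A.
*Emil₅* c-commands the anaphor but is outside its binding domain → cannot satisfy Principle A.
*Stefan₆* c-commands the anaphor within its binding domain → licit binder.

{6}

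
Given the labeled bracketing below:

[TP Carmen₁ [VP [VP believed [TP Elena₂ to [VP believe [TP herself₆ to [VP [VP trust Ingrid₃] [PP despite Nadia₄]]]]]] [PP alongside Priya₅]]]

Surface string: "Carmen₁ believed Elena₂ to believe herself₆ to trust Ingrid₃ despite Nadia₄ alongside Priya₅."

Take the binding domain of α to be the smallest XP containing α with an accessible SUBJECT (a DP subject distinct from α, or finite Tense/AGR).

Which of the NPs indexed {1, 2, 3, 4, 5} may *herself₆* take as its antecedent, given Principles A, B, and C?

{2}

*herself* is an anaphor, so Principle A applies: it must be bound in its binding domain.
Binding domain of *herself₆*: the embedded TP, whose subject is Elena₂.
*Carmen₁* c-commands the anaphor but is outside its binding domain → cannot satisfy Principle A.
*Elena₂* c-commands the anaphor within its binding domain → licit binder.
*Ingrid₃* does not c-command the anaphor → cannot bind it.
*Nadia₄* does not c-command the anaphor → cannot bind it.
*Priya₅* does not c-command the anaphor → cannot bind it.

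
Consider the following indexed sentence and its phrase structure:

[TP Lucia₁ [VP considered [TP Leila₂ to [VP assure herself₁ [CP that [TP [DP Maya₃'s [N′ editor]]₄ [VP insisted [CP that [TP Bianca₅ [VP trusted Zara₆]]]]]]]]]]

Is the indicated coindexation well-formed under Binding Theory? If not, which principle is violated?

The two coindexed NPs are *Lucia₁* and *herself₁*.
*herself₁* is an anaphor. Principle A requires it to be bound within its binding domain — the embedded TP, whose subject is Leila₂.
Within that domain it is c-commanded by *Leila₂*, which does not share its index.
*Lucia₁* does c-command the anaphor, but from outside its binding domain.
The anaphor is unbound in its domain → Principle A violation.

Principle A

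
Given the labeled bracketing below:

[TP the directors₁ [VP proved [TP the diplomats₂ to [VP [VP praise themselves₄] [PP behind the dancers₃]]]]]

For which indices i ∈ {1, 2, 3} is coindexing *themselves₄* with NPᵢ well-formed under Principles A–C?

*themselves* is an anaphor, so Principle A applies: it must be bound in its binding domain.
Binding domain of *themselves₄*: the embedded TP, whose subject is the diplomats₂.
*the directors₁* c-commands the anaphor but is outside its binding domain → cannot satisfy Principle A.
*the diplomats₂* c-commands the anaphor within its binding domain → licit binder.
*the dancers₃* does not c-command the anaphor → cannot bind it.

{2}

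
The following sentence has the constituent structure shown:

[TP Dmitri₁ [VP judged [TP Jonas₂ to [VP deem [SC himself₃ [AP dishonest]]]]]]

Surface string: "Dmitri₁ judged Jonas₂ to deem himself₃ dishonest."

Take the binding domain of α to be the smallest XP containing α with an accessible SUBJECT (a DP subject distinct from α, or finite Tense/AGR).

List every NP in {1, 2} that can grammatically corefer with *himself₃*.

*himself* is an anaphor, so Principle A applies: it must be bound in its binding domain.
Binding domain of *himself₃*: the embedded TP, whose subject is Jonas₂.
*Dmitri₁* c-commands the anaphor but is outside its binding domain → cannot satisfy Principle A.
*Jonas₂* c-commands the anaphor within its binding domain → licit binder.

{2}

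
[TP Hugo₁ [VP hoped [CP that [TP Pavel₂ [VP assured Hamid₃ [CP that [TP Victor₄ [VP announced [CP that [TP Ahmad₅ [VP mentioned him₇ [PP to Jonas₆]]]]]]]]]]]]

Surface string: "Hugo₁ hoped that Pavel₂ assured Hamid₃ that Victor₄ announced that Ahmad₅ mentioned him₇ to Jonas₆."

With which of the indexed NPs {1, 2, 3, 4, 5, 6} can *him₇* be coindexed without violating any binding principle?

{1, 2, 3, 4}

*him* is a pronoun, so Principle B applies: it must be free in its binding domain.
Binding domain of *him₇*: the embedded TP, whose subject is Ahmad₅.
*Hugo₁* c-commands the pronoun but from outside its binding domain, and is not c-commanded by it → coindexation permitted.
*Pavel₂* c-commands the pronoun but from outside its binding domain, and is not c-commanded by it → coindexation permitted.
*Hamid₃* c-commands the pronoun but from outside its binding domain, and is not c-commanded by it → coindexation permitted.
*Victor₄* c-commands the pronoun but from outside its binding domain, and is not c-commanded by it → coindexation permitted.
*Ahmad₅* c-commands the pronoun within its binding domain → coindexation would violate Principle B.
*Jonas₆*: the pronoun c-commands this R-expression → coindexation would violate Principle C on *Jonas₆*.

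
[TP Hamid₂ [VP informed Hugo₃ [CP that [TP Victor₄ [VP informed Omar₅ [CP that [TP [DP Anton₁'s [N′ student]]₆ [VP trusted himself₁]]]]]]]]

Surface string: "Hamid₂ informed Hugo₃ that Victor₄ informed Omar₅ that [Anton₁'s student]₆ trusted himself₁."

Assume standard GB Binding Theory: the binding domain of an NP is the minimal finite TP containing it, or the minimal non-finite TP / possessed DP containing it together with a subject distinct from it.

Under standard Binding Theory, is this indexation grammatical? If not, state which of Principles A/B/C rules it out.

Principle A

The two coindexed NPs are *Anton₁* and *himself₁*.
*himself₁* is an anaphor. Principle A requires it to be bound within its binding domain — the embedded TP, whose subject is [Anton₁'s student]₆.
Within that domain it is c-commanded by *[Anton₁'s student]₆*, which does not share its index.
*Anton₁* does not c-command the anaphor at all.
The anaphor is unbound in its domain → Principle A violation.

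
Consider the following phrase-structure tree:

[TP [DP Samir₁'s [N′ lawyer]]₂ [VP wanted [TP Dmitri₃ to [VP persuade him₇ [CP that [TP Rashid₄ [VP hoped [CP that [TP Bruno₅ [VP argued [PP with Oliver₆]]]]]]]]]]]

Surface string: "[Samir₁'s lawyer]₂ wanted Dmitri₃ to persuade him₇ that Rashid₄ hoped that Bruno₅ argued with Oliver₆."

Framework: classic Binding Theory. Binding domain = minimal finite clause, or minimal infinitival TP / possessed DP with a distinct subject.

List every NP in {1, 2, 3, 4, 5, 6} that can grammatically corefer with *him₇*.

{1, 2}

*him* is a pronoun, so Principle B applies: it must be free in its binding domain.
Binding domain of *him₇*: the embedded TP, whose subject is Dmitri₃.
*Samir₁* and the pronoun do not c-command one another → neither Principle B nor Principle C is at stake; coindexation permitted.
*[Samir₁'s lawyer]₂* c-commands the pronoun but from outside its binding domain, and is not c-commanded by it → coindexation permitted.
*Dmitri₃* c-commands the pronoun within its binding domain → coindexation would violate Principle B.
*Rashid₄*: the pronoun c-commands this R-expression → coindexation would violate Principle C on *Rashid₄*.
*Bruno₅*: the pronoun c-commands this R-expression → coindexation would violate Principle C on *Bruno₅*.
*Oliver₆*: the pronoun c-commands this R-expression → coindexation would violate Principle C on *Oliver₆*.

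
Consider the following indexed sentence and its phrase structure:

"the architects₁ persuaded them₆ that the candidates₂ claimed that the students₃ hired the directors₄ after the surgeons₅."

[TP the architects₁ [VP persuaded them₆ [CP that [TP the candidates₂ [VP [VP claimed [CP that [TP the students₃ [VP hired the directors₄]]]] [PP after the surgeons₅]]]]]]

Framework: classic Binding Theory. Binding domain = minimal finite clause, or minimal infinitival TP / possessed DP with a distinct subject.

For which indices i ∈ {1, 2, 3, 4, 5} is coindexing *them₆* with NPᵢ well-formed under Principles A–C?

none

*them* is a pronoun, so Principle B applies: it must be free in its binding domain.
Binding domain of *them₆*: the matrix TP, whose subject is the architects₁.
*the architects₁* c-commands the pronoun within its binding domain → coindexation would violate Principle B.
*the candidates₂*: the pronoun c-commands this R-expression → coindexation would violate Principle C on *the candidates₂*.
*the students₃*: the pronoun c-commands this R-expression → coindexation would violate Principle C on *the students₃*.
*the directors₄*: the pronoun c-commands this R-expression → coindexation would violate Principle C on *the directors₄*.
*the surgeons₅*: the pronoun c-commands this R-expression → coindexation would violate Principle C on *the surgeons₅*.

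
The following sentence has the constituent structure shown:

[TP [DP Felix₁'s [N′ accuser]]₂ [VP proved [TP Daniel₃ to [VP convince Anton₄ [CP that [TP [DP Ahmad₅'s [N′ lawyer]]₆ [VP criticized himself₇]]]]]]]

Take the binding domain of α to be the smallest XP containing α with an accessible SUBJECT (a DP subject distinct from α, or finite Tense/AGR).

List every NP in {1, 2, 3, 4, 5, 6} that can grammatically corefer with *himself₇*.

{6}

*himself* is an anaphor, so Principle A applies: it must be bound in its binding domain.
Binding domain of *himself₇*: the embedded TP, whose subject is [Ahmad₅'s lawyer]₆.
*Felix₁* does not c-command the anaphor → cannot bind it.
*[Felix₁'s accuser]₂* c-commands the anaphor but is outside its binding domain → cannot satisfy Principle A.
*Daniel₃* c-commands the anaphor but is outside its binding domain → cannot satisfy Principle A.
*Anton₄* c-commands the anaphor but is outside its binding domain → cannot satisfy Principle A.
*Ahmad₅* does not c-command the anaphor → cannot bind it.
*[Ahmad₅'s lawyer]₆* c-commands the anaphor within its binding domain → licit binder.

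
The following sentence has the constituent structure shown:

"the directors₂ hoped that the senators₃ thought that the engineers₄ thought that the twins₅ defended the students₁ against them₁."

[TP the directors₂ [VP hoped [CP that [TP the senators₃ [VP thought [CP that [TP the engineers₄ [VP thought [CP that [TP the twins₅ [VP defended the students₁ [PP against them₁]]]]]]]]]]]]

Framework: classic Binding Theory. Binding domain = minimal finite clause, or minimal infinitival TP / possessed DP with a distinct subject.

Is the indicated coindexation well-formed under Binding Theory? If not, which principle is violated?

The two coindexed NPs are *the students₁* and *them₁*.
*them₁* is a pronoun. Its binding domain is the embedded TP, whose subject is the twins₅.
*the students₁* c-commands it within that domain and carries the same index.
The pronoun is locally bound → Principle B violation.

Principle B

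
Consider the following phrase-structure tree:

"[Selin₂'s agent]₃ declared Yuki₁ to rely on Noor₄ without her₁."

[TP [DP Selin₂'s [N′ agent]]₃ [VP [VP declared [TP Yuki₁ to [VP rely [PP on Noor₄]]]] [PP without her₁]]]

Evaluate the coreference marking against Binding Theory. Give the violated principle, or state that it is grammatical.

grammatical

The two coindexed NPs are *Yuki₁* and *her₁*.
*her₁* is a pronoun; its binding domain is the matrix TP, whose subject is [Selin₂'s agent]₃. Within that domain it is c-commanded only by *[Selin₂'s agent]₃*, which carries a different index — the pronoun is free locally, so Principle B holds.
*Yuki₁* is an R-expression; *her₁* does not c-command it, and no other NP shares its index, so Principle C is satisfied.
All principles are respected.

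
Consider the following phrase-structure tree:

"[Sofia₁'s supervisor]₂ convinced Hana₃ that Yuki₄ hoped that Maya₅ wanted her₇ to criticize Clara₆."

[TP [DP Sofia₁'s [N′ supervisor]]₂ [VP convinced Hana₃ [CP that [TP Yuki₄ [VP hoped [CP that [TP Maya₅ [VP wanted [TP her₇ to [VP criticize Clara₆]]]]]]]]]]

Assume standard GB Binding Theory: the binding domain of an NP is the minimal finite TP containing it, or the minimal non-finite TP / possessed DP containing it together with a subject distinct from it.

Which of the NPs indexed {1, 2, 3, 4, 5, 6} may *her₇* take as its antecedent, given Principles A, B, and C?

*her* is a pronoun, so Principle B applies: it must be free in its binding domain.
Binding domain of *her₇*: the embedded TP, whose subject is Maya₅.
*Sofia₁* and the pronoun do not c-command one another → neither Principle B nor Principle C is at stake; coindexation permitted.
*[Sofia₁'s supervisor]₂* c-commands the pronoun but from outside its binding domain, and is not c-commanded by it → coindexation permitted.
*Hana₃* c-commands the pronoun but from outside its binding domain, and is not c-commanded by it → coindexation permitted.
*Yuki₄* c-commands the pronoun but from outside its binding domain, and is not c-commanded by it → coindexation permitted.
*Maya₅* c-commands the pronoun within its binding domain → coindexation would violate Principle B.
*Clara₆*: the pronoun c-commands this R-expression → coindexation would violate Principle C on *Clara₆*.

{1, 2, 3, 4}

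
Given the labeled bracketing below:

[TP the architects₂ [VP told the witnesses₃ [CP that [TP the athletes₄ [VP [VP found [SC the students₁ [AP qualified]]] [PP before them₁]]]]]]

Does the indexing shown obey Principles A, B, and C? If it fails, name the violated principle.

grammatical

The two coindexed NPs are *the students₁* and *them₁*.
*them₁* is a pronoun; its binding domain is the embedded TP, whose subject is the athletes₄. Within that domain it is c-commanded only by *the athletes₄*, which carries a different index — the pronoun is free locally, so Principle B holds.
*the students₁* is an R-expression; *them₁* does not c-command it, and no other NP shares its index, so Principle C is satisfied.
All principles are respected.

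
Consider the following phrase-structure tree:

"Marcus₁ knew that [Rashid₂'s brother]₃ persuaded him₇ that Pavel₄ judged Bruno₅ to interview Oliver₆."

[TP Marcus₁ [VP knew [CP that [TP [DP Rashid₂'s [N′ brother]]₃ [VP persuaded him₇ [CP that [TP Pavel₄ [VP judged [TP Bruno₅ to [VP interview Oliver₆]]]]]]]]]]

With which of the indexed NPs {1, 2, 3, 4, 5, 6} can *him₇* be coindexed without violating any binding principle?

*him* is a pronoun, so Principle B applies: it must be free in its binding domain.
Binding domain of *him₇*: the embedded TP, whose subject is [Rashid₂'s brother]₃.
*Marcus₁* c-commands the pronoun but from outside its binding domain, and is not c-commanded by it → coindexation permitted.
*Rashid₂* and the pronoun do not c-command one another → neither Principle B nor Principle C is at stake; coindexation permitted.
*[Rashid₂'s brother]₃* c-commands the pronoun within its binding domain → coindexation would violate Principle B.
*Pavel₄*: the pronoun c-commands this R-expression → coindexation would violate Principle C on *Pavel₄*.
*Bruno₅*: the pronoun c-commands this R-expression → coindexation would violate Principle C on *Bruno₅*.
*Oliver₆*: the pronoun c-commands this R-expression → coindexation would violate Principle C on *Oliver₆*.

{1, 2}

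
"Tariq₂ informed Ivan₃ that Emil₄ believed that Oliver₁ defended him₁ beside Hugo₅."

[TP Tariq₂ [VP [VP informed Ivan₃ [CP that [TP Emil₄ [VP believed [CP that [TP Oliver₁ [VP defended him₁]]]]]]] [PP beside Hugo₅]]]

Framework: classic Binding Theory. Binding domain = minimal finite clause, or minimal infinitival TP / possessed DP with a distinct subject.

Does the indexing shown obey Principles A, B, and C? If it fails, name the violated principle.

Principle B

The two coindexed NPs are *Oliver₁* and *him₁*.
*him₁* is a pronoun. Its binding domain is the embedded TP, whose subject is Oliver₁.
*Oliver₁* c-commands it within that domain and carries the same index.
The pronoun is locally bound → Principle B violation.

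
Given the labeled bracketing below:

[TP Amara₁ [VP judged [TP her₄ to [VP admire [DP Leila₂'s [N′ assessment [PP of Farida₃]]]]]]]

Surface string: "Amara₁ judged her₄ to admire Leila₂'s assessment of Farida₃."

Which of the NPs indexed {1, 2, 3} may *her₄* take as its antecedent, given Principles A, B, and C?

*her* is a pronoun, so Principle B applies: it must be free in its binding domain.
Binding domain of *her₄*: the matrix TP, whose subject is Amara₁.
*Amara₁* c-commands the pronoun within its binding domain → coindexation would violate Principle B.
*Leila₂*: the pronoun c-commands this R-expression → coindexation would violate Principle C on *Leila₂*.
*Farida₃*: the pronoun c-commands this R-expression → coindexation would violate Principle C on *Farida₃*.

none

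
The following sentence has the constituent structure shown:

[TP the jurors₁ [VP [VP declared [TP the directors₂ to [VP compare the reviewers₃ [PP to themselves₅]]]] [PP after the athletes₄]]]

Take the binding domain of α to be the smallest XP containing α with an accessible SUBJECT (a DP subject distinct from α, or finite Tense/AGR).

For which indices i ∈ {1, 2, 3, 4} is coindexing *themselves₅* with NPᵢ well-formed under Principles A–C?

{2, 3}

*themselves* is an anaphor, so Principle A applies: it must be bound in its binding domain.
Binding domain of *themselves₅*: the embedded TP, whose subject is the directors₂.
*the jurors₁* c-commands the anaphor but is outside its binding domain → cannot satisfy Principle A.
*the directors₂* c-commands the anaphor within its binding domain → licit binder.
*the reviewers₃* c-commands the anaphor within its binding domain → licit binder.
*the athletes₄* does not c-command the anaphor → cannot bind it.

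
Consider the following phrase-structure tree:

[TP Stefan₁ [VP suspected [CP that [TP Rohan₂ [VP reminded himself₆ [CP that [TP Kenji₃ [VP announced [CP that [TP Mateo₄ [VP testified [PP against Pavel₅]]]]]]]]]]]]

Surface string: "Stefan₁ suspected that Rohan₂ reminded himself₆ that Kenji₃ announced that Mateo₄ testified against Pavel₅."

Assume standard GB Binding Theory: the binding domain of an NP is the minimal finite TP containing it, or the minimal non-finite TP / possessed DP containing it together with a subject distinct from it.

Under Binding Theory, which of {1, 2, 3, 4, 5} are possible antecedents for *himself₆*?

{2}

*himself* is an anaphor, so Principle A applies: it must be bound in its binding domain.
Binding domain of *himself₆*: the embedded TP, whose subject is Rohan₂.
*Stefan₁* c-commands the anaphor but is outside its binding domain → cannot satisfy Principle A.
*Rohan₂* c-commands the anaphor within its binding domain → licit binder.
*Kenji₃* does not c-command the anaphor → cannot bind it.
*Mateo₄* does not c-command the anaphor → cannot bind it.
*Pavel₅* does not c-command the anaphor → cannot bind it.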